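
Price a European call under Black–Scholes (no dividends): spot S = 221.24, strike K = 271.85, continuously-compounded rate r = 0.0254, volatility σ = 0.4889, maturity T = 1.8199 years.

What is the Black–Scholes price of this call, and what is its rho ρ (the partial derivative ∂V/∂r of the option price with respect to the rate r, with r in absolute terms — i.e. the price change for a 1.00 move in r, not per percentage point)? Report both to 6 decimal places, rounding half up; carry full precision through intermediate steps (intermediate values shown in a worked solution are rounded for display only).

price = 44.707176
ρ = 133.994736

σ√T = 0.4889·√1.8199 = 0.659544
d₁ = (ln(S/K) + (r+σ²/2)T) / (σ√T) = (ln(221.24/271.85) + (0.0254+0.4889²/2)·1.8199) / 0.659544 = (-0.206002 + 0.263725) / 0.659544 = 0.087518
d₂ = d₁ − σ√T = 0.087518 − 0.659544 = -0.572026
e^{−rT} = e^{−0.0254·1.8199} = 0.954827
N(d₁) = 0.534870,  N(d₂) = 0.283652
Call price V = S·N(d₁) − K·e^{−rT}·N(d₂) = 118.334703 − 73.627527 = 44.707176
ρ = K·T·e^{−rT}·N(d₂) = 133.994736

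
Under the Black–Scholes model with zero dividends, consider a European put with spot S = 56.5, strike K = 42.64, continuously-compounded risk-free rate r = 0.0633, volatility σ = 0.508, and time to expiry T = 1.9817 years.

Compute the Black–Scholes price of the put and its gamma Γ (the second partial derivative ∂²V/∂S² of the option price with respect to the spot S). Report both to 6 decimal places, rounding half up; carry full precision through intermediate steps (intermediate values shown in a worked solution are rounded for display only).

price = 5.652471
Γ = 0.006428

σ√T = 0.508·√1.9817 = 0.715126
d₁ = (ln(S/K) + (r+σ²/2)T) / (σ√T) = (ln(56.5/42.64) + (0.0633+0.508²/2)·1.9817) / 0.715126 = (0.281448 + 0.381144) / 0.715126 = 0.926539
d₂ = d₁ − σ√T = 0.926539 − 0.715126 = 0.211413
e^{−rT} = e^{−0.0633·1.9817} = 0.882107
N(−d₁) = 0.177083,  N(−d₂) = 0.416283
Put price V = K·e^{−rT}·N(−d₂) − S·N(−d₁) = 15.657661 − 10.005190 = 5.652471
φ(d₁) = (1/√(2π))·e^{−d₁²/2} = 0.259714
Γ = φ(d₁) / (S·σ·√T) = 0.006428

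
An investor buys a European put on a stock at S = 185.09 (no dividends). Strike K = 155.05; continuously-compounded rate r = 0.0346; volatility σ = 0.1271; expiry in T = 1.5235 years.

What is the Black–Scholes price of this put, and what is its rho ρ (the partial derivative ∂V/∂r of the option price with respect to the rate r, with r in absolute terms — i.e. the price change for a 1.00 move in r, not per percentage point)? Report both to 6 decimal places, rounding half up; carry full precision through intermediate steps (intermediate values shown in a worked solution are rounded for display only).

price = 0.819658
ρ = -18.556506

σ√T = 0.1271·√1.5235 = 0.156880
d₁ = (ln(S/K) + (r+σ²/2)T) / (σ√T) = (ln(185.09/155.05) + (0.0346+0.1271²/2)·1.5235) / 0.156880 = (0.177095 + 0.065019) / 0.156880 = 1.543305
d₂ = d₁ − σ√T = 1.543305 − 0.156880 = 1.386425
e^{−rT} = e^{−0.0346·1.5235} = 0.948652
N(−d₁) = 0.061378,  N(−d₂) = 0.082809
Put price V = K·e^{−rT}·N(−d₂) − S·N(−d₁) = 12.180181 − 11.360523 = 0.819658
ρ = −K·T·e^{−rT}·N(−d₂) = -18.556506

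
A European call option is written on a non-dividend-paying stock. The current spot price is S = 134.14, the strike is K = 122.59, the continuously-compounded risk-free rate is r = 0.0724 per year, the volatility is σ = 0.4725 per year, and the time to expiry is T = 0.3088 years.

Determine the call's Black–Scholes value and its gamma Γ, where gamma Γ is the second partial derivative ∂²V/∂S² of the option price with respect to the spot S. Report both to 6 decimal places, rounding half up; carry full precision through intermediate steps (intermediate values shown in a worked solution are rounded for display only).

price = 21.585010
Γ = 0.009687

σ√T = 0.4725·√0.3088 = 0.262567
d₁ = (ln(S/K) + (r+σ²/2)T) / (σ√T) = (ln(134.14/122.59) + (0.0724+0.4725²/2)·0.3088) / 0.262567 = (0.090039 + 0.056828) / 0.262567 = 0.559348
d₂ = d₁ − σ√T = 0.559348 − 0.262567 = 0.296781
e^{−rT} = e^{−0.0724·0.3088} = 0.977891
N(d₁) = 0.712038,  N(d₂) = 0.616683
Call price V = S·N(d₁) − K·e^{−rT}·N(d₂) = 95.512766 − 73.927756 = 21.585010
φ(d₁) = (1/√(2π))·e^{−d₁²/2} = 0.341170
Γ = φ(d₁) / (S·σ·√T) = 0.009687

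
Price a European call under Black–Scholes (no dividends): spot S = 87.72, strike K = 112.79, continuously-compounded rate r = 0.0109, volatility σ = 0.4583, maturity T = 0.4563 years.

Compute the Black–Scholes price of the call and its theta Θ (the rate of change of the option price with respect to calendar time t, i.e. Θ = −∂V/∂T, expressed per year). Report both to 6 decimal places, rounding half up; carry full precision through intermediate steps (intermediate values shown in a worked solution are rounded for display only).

price = 3.692863
Θ = -9.874968

σ√T = 0.4583·√0.4563 = 0.309582
d₁ = (ln(S/K) + (r+σ²/2)T) / (σ√T) = (ln(87.72/112.79) + (0.0109+0.4583²/2)·0.4563) / 0.309582 = (-0.251378 + 0.052894) / 0.309582 = -0.641135
d₂ = d₁ − σ√T = -0.641135 − 0.309582 = -0.950717
e^{−rT} = e^{−0.0109·0.4563} = 0.995039
N(d₁) = 0.260717,  N(d₂) = 0.170874
Call price V = S·N(d₁) − K·e^{−rT}·N(d₂) = 22.870125 − 19.177262 = 3.692863
φ(d₁) = (1/√(2π))·e^{−d₁²/2} = 0.324826
Θ = −S·φ(d₁)·σ/(2√T) − r·K·e^{−rT}·N(d₂) = −9.665936 − 0.209032 = -9.874968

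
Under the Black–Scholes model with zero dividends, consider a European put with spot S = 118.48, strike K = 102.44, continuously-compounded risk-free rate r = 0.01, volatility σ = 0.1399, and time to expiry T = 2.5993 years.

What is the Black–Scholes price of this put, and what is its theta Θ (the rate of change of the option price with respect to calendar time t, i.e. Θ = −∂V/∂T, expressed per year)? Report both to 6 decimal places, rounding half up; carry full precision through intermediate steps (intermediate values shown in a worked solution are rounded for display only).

σ√T = 0.1399·√2.5993 = 0.225552
d₁ = (ln(S/K) + (r+σ²/2)T) / (σ√T) = (ln(118.48/102.44) + (0.01+0.1399²/2)·2.5993) / 0.225552 = (0.145467 + 0.051430) / 0.225552 = 0.872956
d₂ = d₁ − σ√T = 0.872956 − 0.225552 = 0.647405
e^{−rT} = e^{−0.01·2.5993} = 0.974342
N(−d₁) = 0.191343,  N(−d₂) = 0.258685
Put price V = K·e^{−rT}·N(−d₂) − S·N(−d₁) = 25.819766 − 22.670375 = 3.149391
φ(d₁) = (1/√(2π))·e^{−d₁²/2} = 0.272541
Θ = −S·φ(d₁)·σ/(2√T) + r·K·e^{−rT}·N(−d₂) = −1.400996 + 0.258198 = -1.142799

price = 3.149391
Θ = -1.142799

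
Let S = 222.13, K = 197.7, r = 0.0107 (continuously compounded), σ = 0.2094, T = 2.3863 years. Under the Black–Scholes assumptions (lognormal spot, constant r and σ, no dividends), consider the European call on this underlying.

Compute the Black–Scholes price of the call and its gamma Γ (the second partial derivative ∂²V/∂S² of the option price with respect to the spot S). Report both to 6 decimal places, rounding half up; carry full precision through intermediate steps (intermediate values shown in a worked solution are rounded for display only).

σ√T = 0.2094·√2.3863 = 0.323474
d₁ = (ln(S/K) + (r+σ²/2)T) / (σ√T) = (ln(222.13/197.7) + (0.0107+0.2094²/2)·2.3863) / 0.323474 = (0.116512 + 0.077851) / 0.323474 = 0.600862
d₂ = d₁ − σ√T = 0.600862 − 0.323474 = 0.277388
e^{−rT} = e^{−0.0107·2.3863} = 0.974790
N(d₁) = 0.726034,  N(d₂) = 0.609259
Call price V = S·N(d₁) − K·e^{−rT}·N(d₂) = 161.273941 − 117.413914 = 43.860028
φ(d₁) = (1/√(2π))·e^{−d₁²/2} = 0.333052
Γ = φ(d₁) / (S·σ·√T) = 0.004635

price = 43.860028
Γ = 0.004635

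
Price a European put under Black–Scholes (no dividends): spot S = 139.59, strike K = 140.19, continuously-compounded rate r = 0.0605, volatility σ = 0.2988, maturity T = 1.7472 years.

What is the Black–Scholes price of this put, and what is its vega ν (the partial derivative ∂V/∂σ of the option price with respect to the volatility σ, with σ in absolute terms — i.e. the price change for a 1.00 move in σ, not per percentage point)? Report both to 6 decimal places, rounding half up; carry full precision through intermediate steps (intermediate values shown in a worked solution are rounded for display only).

price = 14.739851
ν = 66.393798

σ√T = 0.2988·√1.7472 = 0.394959
d₁ = (ln(S/K) + (r+σ²/2)T) / (σ√T) = (ln(139.59/140.19) + (0.0605+0.2988²/2)·1.7472) / 0.394959 = (-0.004289 + 0.183702) / 0.394959 = 0.454257
d₂ = d₁ − σ√T = 0.454257 − 0.394959 = 0.059298
e^{−rT} = e^{−0.0605·1.7472} = 0.899689
N(−d₁) = 0.324822,  N(−d₂) = 0.476357
Put price V = K·e^{−rT}·N(−d₂) − S·N(−d₁) = 60.081754 − 45.341902 = 14.739851
φ(d₁) = (1/√(2π))·e^{−d₁²/2} = 0.359834
ν = S·φ(d₁)·√T = 66.393798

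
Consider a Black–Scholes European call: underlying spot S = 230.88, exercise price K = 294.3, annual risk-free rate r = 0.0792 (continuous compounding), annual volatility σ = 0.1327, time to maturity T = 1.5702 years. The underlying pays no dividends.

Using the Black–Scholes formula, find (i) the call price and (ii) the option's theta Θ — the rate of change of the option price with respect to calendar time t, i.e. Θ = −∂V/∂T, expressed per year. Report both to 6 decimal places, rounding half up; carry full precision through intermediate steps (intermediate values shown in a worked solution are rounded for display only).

σ√T = 0.1327·√1.5702 = 0.166283
d₁ = (ln(S/K) + (r+σ²/2)T) / (σ√T) = (ln(230.88/294.3) + (0.0792+0.1327²/2)·1.5702) / 0.166283 = (-0.242702 + 0.138185) / 0.166283 = -0.628546
d₂ = d₁ − σ√T = -0.628546 − 0.166283 = -0.794829
e^{−rT} = e^{−0.0792·1.5702} = 0.883062
N(d₁) = 0.264823,  N(d₂) = 0.213356
Call price V = S·N(d₁) − K·e^{−rT}·N(d₂) = 61.142363 − 55.448160 = 5.694204
φ(d₁) = (1/√(2π))·e^{−d₁²/2} = 0.327432
Θ = −S·φ(d₁)·σ/(2√T) − r·K·e^{−rT}·N(d₂) = −4.002869 − 4.391494 = -8.394364

price = 5.694204
Θ = -8.394364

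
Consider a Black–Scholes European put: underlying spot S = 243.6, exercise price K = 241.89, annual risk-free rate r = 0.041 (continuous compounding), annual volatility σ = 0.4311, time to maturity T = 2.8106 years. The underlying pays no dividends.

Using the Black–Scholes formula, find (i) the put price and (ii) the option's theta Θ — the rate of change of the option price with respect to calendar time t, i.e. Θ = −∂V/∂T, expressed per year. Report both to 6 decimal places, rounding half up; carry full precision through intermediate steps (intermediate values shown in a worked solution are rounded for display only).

price = 51.646894
Θ = -5.762071

σ√T = 0.4311·√2.8106 = 0.722732
d₁ = (ln(S/K) + (r+σ²/2)T) / (σ√T) = (ln(243.6/241.89) + (0.041+0.4311²/2)·2.8106) / 0.722732 = (0.007044 + 0.376406) / 0.722732 = 0.530556
d₂ = d₁ − σ√T = 0.530556 − 0.722732 = -0.192176
e^{−rT} = e^{−0.041·2.8106} = 0.891157
N(−d₁) = 0.297863,  N(−d₂) = 0.576198
Put price V = K·e^{−rT}·N(−d₂) − S·N(−d₁) = 124.206368 − 72.559473 = 51.646894
φ(d₁) = (1/√(2π))·e^{−d₁²/2} = 0.346565
Θ = −S·φ(d₁)·σ/(2√T) + r·K·e^{−rT}·N(−d₂) = −10.854532 + 5.092461 = -5.762071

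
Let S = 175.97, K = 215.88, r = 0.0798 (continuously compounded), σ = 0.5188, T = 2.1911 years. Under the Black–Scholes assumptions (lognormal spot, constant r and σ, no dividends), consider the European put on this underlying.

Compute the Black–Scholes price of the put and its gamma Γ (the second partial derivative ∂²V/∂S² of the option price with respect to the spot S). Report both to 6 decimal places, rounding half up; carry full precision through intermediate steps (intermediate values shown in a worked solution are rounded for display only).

σ√T = 0.5188·√2.1911 = 0.767947
d₁ = (ln(S/K) + (r+σ²/2)T) / (σ√T) = (ln(175.97/215.88) + (0.0798+0.5188²/2)·2.1911) / 0.767947 = (-0.204409 + 0.469721) / 0.767947 = 0.345482
d₂ = d₁ − σ√T = 0.345482 − 0.767947 = -0.422465
e^{−rT} = e^{−0.0798·2.1911} = 0.839583
N(−d₁) = 0.364866,  N(−d₂) = 0.663657
Put price V = K·e^{−rT}·N(−d₂) − S·N(−d₁) = 120.287324 − 64.205482 = 56.081843
φ(d₁) = (1/√(2π))·e^{−d₁²/2} = 0.375830
Γ = φ(d₁) / (S·σ·√T) = 0.002781

price = 56.081843
Γ = 0.002781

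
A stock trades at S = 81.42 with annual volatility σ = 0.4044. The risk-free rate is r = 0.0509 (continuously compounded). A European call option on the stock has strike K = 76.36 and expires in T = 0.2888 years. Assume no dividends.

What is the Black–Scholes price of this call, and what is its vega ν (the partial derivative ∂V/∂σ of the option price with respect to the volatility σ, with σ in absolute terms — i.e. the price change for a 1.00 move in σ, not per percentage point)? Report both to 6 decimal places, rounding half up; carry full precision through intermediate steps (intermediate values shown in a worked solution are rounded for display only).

σ√T = 0.4044·√0.2888 = 0.217325
d₁ = (ln(S/K) + (r+σ²/2)T) / (σ√T) = (ln(81.42/76.36) + (0.0509+0.4044²/2)·0.2888) / 0.217325 = (0.064162 + 0.038315) / 0.217325 = 0.471538
d₂ = d₁ − σ√T = 0.471538 − 0.217325 = 0.254213
e^{−rT} = e^{−0.0509·0.2888} = 0.985408
N(d₁) = 0.681372,  N(d₂) = 0.600334
Call price V = S·N(d₁) − K·e^{−rT}·N(d₂) = 55.477276 − 45.172595 = 10.304681
φ(d₁) = (1/√(2π))·e^{−d₁²/2} = 0.356967
ν = S·φ(d₁)·√T = 15.619155

price = 10.304681
ν = 15.619155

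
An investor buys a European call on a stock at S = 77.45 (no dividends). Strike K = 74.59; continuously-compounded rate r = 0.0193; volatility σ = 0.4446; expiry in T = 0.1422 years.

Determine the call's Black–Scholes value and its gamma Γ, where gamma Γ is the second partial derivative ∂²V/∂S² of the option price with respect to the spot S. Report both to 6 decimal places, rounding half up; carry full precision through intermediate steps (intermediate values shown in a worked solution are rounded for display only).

price = 6.750005
Γ = 0.029147

σ√T = 0.4446·√0.1422 = 0.167656
d₁ = (ln(S/K) + (r+σ²/2)T) / (σ√T) = (ln(77.45/74.59) + (0.0193+0.4446²/2)·0.1422) / 0.167656 = (0.037626 + 0.016799) / 0.167656 = 0.324622
d₂ = d₁ − σ√T = 0.324622 − 0.167656 = 0.156966
e^{−rT} = e^{−0.0193·0.1422} = 0.997259
N(d₁) = 0.627266,  N(d₂) = 0.562364
Call price V = S·N(d₁) − K·e^{−rT}·N(d₂) = 48.581785 − 41.831780 = 6.750005
φ(d₁) = (1/√(2π))·e^{−d₁²/2} = 0.378466
Γ = φ(d₁) / (S·σ·√T) = 0.029147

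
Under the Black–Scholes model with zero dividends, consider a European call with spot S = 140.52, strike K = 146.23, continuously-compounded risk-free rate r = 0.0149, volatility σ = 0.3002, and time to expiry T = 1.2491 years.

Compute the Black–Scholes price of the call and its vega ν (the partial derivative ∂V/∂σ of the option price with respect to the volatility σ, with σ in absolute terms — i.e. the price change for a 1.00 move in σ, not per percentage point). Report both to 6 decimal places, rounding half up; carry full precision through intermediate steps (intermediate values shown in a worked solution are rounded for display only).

price = 17.452215
ν = 62.312469

σ√T = 0.3002·√1.2491 = 0.335513
d₁ = (ln(S/K) + (r+σ²/2)T) / (σ√T) = (ln(140.52/146.23) + (0.0149+0.3002²/2)·1.2491) / 0.335513 = (-0.039831 + 0.074896) / 0.335513 = 0.104512
d₂ = d₁ − σ√T = 0.104512 − 0.335513 = -0.231001
e^{−rT} = e^{−0.0149·1.2491} = 0.981561
N(d₁) = 0.541619,  N(d₂) = 0.408657
Call price V = S·N(d₁) − K·e^{−rT}·N(d₂) = 76.108234 − 58.656019 = 17.452215
φ(d₁) = (1/√(2π))·e^{−d₁²/2} = 0.396769
ν = S·φ(d₁)·√T = 62.312469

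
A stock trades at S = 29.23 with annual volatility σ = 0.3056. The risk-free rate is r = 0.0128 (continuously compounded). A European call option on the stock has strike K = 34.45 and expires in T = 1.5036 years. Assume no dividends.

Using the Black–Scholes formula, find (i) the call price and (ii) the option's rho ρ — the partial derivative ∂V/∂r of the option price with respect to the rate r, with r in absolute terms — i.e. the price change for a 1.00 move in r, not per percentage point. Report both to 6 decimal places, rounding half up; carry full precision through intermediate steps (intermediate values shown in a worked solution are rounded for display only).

price = 2.743631
ρ = 14.370458

σ√T = 0.3056·√1.5036 = 0.374731
d₁ = (ln(S/K) + (r+σ²/2)T) / (σ√T) = (ln(29.23/34.45) + (0.0128+0.3056²/2)·1.5036) / 0.374731 = (-0.164313 + 0.089458) / 0.374731 = -0.199759
d₂ = d₁ − σ√T = -0.199759 − 0.374731 = -0.574489
e^{−rT} = e^{−0.0128·1.5036} = 0.980938
N(d₁) = 0.420835,  N(d₂) = 0.282818
Call price V = S·N(d₁) − K·e^{−rT}·N(d₂) = 12.300998 − 9.557367 = 2.743631
ρ = K·T·e^{−rT}·N(d₂) = 14.370458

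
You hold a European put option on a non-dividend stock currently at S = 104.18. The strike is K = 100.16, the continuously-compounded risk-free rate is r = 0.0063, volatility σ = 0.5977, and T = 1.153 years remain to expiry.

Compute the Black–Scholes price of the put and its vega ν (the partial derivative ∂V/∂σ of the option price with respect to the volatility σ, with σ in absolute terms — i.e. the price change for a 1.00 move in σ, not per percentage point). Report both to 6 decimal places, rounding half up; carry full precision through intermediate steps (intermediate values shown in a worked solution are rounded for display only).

price = 23.319068
ν = 41.302870

σ√T = 0.5977·√1.153 = 0.641797
d₁ = (ln(S/K) + (r+σ²/2)T) / (σ√T) = (ln(104.18/100.16) + (0.0063+0.5977²/2)·1.153) / 0.641797 = (0.039351 + 0.213216) / 0.641797 = 0.393531
d₂ = d₁ − σ√T = 0.393531 − 0.641797 = -0.248266
e^{−rT} = e^{−0.0063·1.153} = 0.992762
N(−d₁) = 0.346964,  N(−d₂) = 0.598036
Put price V = K·e^{−rT}·N(−d₂) − S·N(−d₁) = 59.465747 − 36.146679 = 23.319068
φ(d₁) = (1/√(2π))·e^{−d₁²/2} = 0.369217
ν = S·φ(d₁)·√T = 41.302870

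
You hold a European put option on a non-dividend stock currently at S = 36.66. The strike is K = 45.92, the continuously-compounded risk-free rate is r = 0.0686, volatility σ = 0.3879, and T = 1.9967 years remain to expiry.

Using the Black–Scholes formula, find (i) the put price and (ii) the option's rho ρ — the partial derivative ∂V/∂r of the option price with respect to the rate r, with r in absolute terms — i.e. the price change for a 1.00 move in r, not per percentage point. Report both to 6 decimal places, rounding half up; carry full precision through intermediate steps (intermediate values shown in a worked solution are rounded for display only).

σ√T = 0.3879·√1.9967 = 0.548121
d₁ = (ln(S/K) + (r+σ²/2)T) / (σ√T) = (ln(36.66/45.92) + (0.0686+0.3879²/2)·1.9967) / 0.548121 = (-0.225215 + 0.287192) / 0.548121 = 0.113072
d₂ = d₁ − σ√T = 0.113072 − 0.548121 = -0.435048
e^{−rT} = e^{−0.0686·1.9967} = 0.871993
N(−d₁) = 0.454987,  N(−d₂) = 0.668236
Put price V = K·e^{−rT}·N(−d₂) − S·N(−d₁) = 26.757473 − 16.679810 = 10.077663
ρ = −K·T·e^{−rT}·N(−d₂) = -53.426646

price = 10.077663
ρ = -53.426646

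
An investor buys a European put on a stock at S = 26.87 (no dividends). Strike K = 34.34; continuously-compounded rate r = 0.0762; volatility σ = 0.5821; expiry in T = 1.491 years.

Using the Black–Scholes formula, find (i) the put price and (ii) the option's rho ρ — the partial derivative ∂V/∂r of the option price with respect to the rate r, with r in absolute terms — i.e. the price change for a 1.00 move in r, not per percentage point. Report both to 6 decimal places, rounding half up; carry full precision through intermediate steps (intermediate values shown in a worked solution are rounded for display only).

price = 10.008791
ρ = -32.248718

σ√T = 0.5821·√1.491 = 0.710782
d₁ = (ln(S/K) + (r+σ²/2)T) / (σ√T) = (ln(26.87/34.34) + (0.0762+0.5821²/2)·1.491) / 0.710782 = (-0.245300 + 0.366220) / 0.710782 = 0.170121
d₂ = d₁ − σ√T = 0.170121 − 0.710782 = -0.540661
e^{−rT} = e^{−0.0762·1.491} = 0.892602
N(−d₁) = 0.432457,  N(−d₂) = 0.705629
Put price V = K·e^{−rT}·N(−d₂) − S·N(−d₁) = 21.628919 − 11.620128 = 10.008791
ρ = −K·T·e^{−rT}·N(−d₂) = -32.248718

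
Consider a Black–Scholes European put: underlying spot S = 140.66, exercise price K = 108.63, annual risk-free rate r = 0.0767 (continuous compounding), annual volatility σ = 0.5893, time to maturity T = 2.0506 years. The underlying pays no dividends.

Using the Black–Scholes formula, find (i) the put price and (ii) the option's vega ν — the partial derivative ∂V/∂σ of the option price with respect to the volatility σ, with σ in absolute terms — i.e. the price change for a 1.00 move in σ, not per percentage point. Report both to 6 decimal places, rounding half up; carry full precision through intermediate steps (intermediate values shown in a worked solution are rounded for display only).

price = 18.446308
ν = 52.894463

σ√T = 0.5893·√2.0506 = 0.843873
d₁ = (ln(S/K) + (r+σ²/2)T) / (σ√T) = (ln(140.66/108.63) + (0.0767+0.5893²/2)·2.0506) / 0.843873 = (0.258398 + 0.513342) / 0.843873 = 0.914521
d₂ = d₁ − σ√T = 0.914521 − 0.843873 = 0.070649
e^{−rT} = e^{−0.0767·2.0506} = 0.854464
N(−d₁) = 0.180221,  N(−d₂) = 0.471839
Put price V = K·e^{−rT}·N(−d₂) − S·N(−d₁) = 43.796261 − 25.349953 = 18.446308
φ(d₁) = (1/√(2π))·e^{−d₁²/2} = 0.262603
ν = S·φ(d₁)·√T = 52.894463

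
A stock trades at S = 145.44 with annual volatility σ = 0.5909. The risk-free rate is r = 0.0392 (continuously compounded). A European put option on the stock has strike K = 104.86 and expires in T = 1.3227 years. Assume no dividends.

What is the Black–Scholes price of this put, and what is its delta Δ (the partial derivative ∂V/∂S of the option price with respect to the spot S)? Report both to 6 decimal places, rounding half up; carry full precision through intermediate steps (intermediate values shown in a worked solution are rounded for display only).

price = 14.326861
Δ = -0.184735

σ√T = 0.5909·√1.3227 = 0.679586
d₁ = (ln(S/K) + (r+σ²/2)T) / (σ√T) = (ln(145.44/104.86) + (0.0392+0.5909²/2)·1.3227) / 0.679586 = (0.327138 + 0.282769) / 0.679586 = 0.897467
d₂ = d₁ − σ√T = 0.897467 − 0.679586 = 0.217880
e^{−rT} = e^{−0.0392·1.3227} = 0.949471
N(−d₁) = 0.184735,  N(−d₂) = 0.413761
Put price V = K·e^{−rT}·N(−d₂) − S·N(−d₁) = 41.194713 − 26.867852 = 14.326861
Δ = −N(−d₁) = -0.184735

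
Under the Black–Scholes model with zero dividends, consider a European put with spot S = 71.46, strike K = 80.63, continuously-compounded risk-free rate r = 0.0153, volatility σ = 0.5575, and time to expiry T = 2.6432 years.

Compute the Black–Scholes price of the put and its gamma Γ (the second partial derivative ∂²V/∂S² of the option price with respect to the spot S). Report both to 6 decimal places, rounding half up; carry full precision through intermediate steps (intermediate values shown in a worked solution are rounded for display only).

σ√T = 0.5575·√2.6432 = 0.906379
d₁ = (ln(S/K) + (r+σ²/2)T) / (σ√T) = (ln(71.46/80.63) + (0.0153+0.5575²/2)·2.6432) / 0.906379 = (-0.120733 + 0.451203) / 0.906379 = 0.364604
d₂ = d₁ − σ√T = 0.364604 − 0.906379 = -0.541775
e^{−rT} = e^{−0.0153·2.6432} = 0.960366
N(−d₁) = 0.357703,  N(−d₂) = 0.706013
Put price V = K·e^{−rT}·N(−d₂) − S·N(−d₁) = 54.669640 − 25.561490 = 29.108151
φ(d₁) = (1/√(2π))·e^{−d₁²/2} = 0.373287
Γ = φ(d₁) / (S·σ·√T) = 0.005763

price = 29.108151
Γ = 0.005763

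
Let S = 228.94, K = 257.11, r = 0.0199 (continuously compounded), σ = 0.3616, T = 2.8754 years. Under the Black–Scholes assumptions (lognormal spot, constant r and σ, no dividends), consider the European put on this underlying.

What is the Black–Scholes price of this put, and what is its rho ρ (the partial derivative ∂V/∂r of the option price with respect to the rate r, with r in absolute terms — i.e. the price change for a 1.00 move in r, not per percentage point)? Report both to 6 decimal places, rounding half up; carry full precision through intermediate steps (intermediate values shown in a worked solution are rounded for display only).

price = 63.996571
ρ = -458.248445

σ√T = 0.3616·√2.8754 = 0.613165
d₁ = (ln(S/K) + (r+σ²/2)T) / (σ√T) = (ln(228.94/257.11) + (0.0199+0.3616²/2)·2.8754) / 0.613165 = (-0.116044 + 0.245206) / 0.613165 = 0.210648
d₂ = d₁ − σ√T = 0.210648 − 0.613165 = -0.402517
e^{−rT} = e^{−0.0199·2.8754} = 0.944386
N(−d₁) = 0.416581,  N(−d₂) = 0.656348
Put price V = K·e^{−rT}·N(−d₂) − S·N(−d₁) = 159.368590 − 95.372019 = 63.996571
ρ = −K·T·e^{−rT}·N(−d₂) = -458.248445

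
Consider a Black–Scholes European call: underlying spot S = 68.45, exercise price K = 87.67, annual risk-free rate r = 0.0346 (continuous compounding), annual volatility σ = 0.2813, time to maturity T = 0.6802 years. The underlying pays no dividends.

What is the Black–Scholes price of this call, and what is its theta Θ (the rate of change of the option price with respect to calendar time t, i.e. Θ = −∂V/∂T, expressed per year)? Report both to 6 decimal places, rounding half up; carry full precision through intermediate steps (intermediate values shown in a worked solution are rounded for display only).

σ√T = 0.2813·√0.6802 = 0.232000
d₁ = (ln(S/K) + (r+σ²/2)T) / (σ√T) = (ln(68.45/87.67) + (0.0346+0.2813²/2)·0.6802) / 0.232000 = (-0.247476 + 0.050447) / 0.232000 = -0.849264
d₂ = d₁ − σ√T = -0.849264 − 0.232000 = -1.081264
e^{−rT} = e^{−0.0346·0.6802} = 0.976740
N(d₁) = 0.197867,  N(d₂) = 0.139790
Call price V = S·N(d₁) − K·e^{−rT}·N(d₂) = 13.544009 − 11.970313 = 1.573696
φ(d₁) = (1/√(2π))·e^{−d₁²/2} = 0.278159
Θ = −S·φ(d₁)·σ/(2√T) − r·K·e^{−rT}·N(d₂) = −3.247040 − 0.414173 = -3.661213

price = 1.573696
Θ = -3.661213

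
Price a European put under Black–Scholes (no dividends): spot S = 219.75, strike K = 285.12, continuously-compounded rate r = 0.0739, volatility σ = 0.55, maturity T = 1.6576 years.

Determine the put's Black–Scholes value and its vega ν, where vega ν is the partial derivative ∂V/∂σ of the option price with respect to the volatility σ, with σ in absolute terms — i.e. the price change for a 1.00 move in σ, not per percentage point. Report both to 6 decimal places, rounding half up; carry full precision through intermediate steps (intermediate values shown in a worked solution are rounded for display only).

price = 82.732573
ν = 111.447335

σ√T = 0.55·√1.6576 = 0.708113
d₁ = (ln(S/K) + (r+σ²/2)T) / (σ√T) = (ln(219.75/285.12) + (0.0739+0.55²/2)·1.6576) / 0.708113 = (-0.260420 + 0.373209) / 0.708113 = 0.159281
d₂ = d₁ − σ√T = 0.159281 − 0.708113 = -0.548832
e^{−rT} = e^{−0.0739·1.6576} = 0.884709
N(−d₁) = 0.436724,  N(−d₂) = 0.708440
Put price V = K·e^{−rT}·N(−d₂) − S·N(−d₁) = 178.702605 − 95.970032 = 82.732573
φ(d₁) = (1/√(2π))·e^{−d₁²/2} = 0.393914
ν = S·φ(d₁)·√T = 111.447335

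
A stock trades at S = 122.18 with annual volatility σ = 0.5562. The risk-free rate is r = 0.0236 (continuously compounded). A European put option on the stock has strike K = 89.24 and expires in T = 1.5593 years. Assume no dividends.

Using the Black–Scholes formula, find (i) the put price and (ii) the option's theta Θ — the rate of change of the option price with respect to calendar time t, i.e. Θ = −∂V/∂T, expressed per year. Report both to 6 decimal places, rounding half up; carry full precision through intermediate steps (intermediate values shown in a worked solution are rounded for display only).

σ√T = 0.5562·√1.5593 = 0.694538
d₁ = (ln(S/K) + (r+σ²/2)T) / (σ√T) = (ln(122.18/89.24) + (0.0236+0.5562²/2)·1.5593) / 0.694538 = (0.314166 + 0.277991) / 0.694538 = 0.852591
d₂ = d₁ − σ√T = 0.852591 − 0.694538 = 0.158054
e^{−rT} = e^{−0.0236·1.5593} = 0.963869
N(−d₁) = 0.196943,  N(−d₂) = 0.437207
Put price V = K·e^{−rT}·N(−d₂) − S·N(−d₁) = 37.606693 − 24.062496 = 13.544197
φ(d₁) = (1/√(2π))·e^{−d₁²/2} = 0.277372
Θ = −S·φ(d₁)·σ/(2√T) + r·K·e^{−rT}·N(−d₂) = −7.547436 + 0.887518 = -6.659918

price = 13.544197
Θ = -6.659918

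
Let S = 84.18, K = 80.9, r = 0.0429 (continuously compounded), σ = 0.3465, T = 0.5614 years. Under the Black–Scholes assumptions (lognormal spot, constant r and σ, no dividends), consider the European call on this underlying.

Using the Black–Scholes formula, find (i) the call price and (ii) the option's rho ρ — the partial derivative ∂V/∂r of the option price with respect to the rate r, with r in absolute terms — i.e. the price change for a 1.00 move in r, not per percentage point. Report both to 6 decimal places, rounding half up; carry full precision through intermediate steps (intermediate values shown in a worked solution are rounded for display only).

price = 11.279999
ρ = 24.216113

σ√T = 0.3465·√0.5614 = 0.259621
d₁ = (ln(S/K) + (r+σ²/2)T) / (σ√T) = (ln(84.18/80.9) + (0.0429+0.3465²/2)·0.5614) / 0.259621 = (0.039744 + 0.057786) / 0.259621 = 0.375660
d₂ = d₁ − σ√T = 0.375660 − 0.259621 = 0.116039
e^{−rT} = e^{−0.0429·0.5614} = 0.976204
N(d₁) = 0.646415,  N(d₂) = 0.546189
Call price V = S·N(d₁) − K·e^{−rT}·N(d₂) = 54.415220 − 43.135221 = 11.279999
ρ = K·T·e^{−rT}·N(d₂) = 24.216113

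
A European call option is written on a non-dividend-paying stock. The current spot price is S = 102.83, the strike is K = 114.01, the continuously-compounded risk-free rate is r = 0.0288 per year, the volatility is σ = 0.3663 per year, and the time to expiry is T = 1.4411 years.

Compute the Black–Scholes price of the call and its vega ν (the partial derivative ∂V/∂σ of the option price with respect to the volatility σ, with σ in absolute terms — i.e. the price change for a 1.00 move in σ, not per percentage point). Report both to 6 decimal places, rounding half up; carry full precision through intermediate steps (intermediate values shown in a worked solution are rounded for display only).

price = 15.370275
ν = 49.091153

σ√T = 0.3663·√1.4411 = 0.439728
d₁ = (ln(S/K) + (r+σ²/2)T) / (σ√T) = (ln(102.83/114.01) + (0.0288+0.3663²/2)·1.4411) / 0.439728 = (-0.103209 + 0.138184) / 0.439728 = 0.079538
d₂ = d₁ − σ√T = 0.079538 − 0.439728 = -0.360190
e^{−rT} = e^{−0.0288·1.4411} = 0.959346
N(d₁) = 0.531698,  N(d₂) = 0.359352
Call price V = S·N(d₁) − K·e^{−rT}·N(d₂) = 54.674457 − 39.304182 = 15.370275
φ(d₁) = (1/√(2π))·e^{−d₁²/2} = 0.397682
ν = S·φ(d₁)·√T = 49.091153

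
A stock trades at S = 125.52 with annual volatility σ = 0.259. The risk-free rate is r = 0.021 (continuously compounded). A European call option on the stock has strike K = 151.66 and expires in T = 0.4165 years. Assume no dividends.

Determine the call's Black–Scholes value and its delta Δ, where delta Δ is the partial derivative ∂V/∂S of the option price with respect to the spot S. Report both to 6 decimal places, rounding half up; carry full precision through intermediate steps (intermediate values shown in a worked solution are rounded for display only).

price = 1.636977
Δ = 0.159657

σ√T = 0.259·√0.4165 = 0.167150
d₁ = (ln(S/K) + (r+σ²/2)T) / (σ√T) = (ln(125.52/151.66) + (0.021+0.259²/2)·0.4165) / 0.167150 = (-0.189176 + 0.022716) / 0.167150 = -0.995870
d₂ = d₁ − σ√T = -0.995870 − 0.167150 = -1.163020
e^{−rT} = e^{−0.021·0.4165} = 0.991292
N(d₁) = 0.159657,  N(d₂) = 0.122411
Call price V = S·N(d₁) − K·e^{−rT}·N(d₂) = 20.040115 − 18.403138 = 1.636977
Δ = N(d₁) = 0.159657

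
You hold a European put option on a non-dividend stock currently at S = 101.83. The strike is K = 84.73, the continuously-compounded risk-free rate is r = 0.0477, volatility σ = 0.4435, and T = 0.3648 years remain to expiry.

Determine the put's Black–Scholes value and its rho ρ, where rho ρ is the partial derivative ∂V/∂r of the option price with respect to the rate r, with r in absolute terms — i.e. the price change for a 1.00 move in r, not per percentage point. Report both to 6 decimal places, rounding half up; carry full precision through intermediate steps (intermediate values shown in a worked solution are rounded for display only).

price = 3.211694
ρ = -8.156435

σ√T = 0.4435·√0.3648 = 0.267868
d₁ = (ln(S/K) + (r+σ²/2)T) / (σ√T) = (ln(101.83/84.73) + (0.0477+0.4435²/2)·0.3648) / 0.267868 = (0.183835 + 0.053278) / 0.267868 = 0.885184
d₂ = d₁ − σ√T = 0.885184 − 0.267868 = 0.617316
e^{−rT} = e^{−0.0477·0.3648} = 0.982750
N(−d₁) = 0.188029,  N(−d₂) = 0.268513
Put price V = K·e^{−rT}·N(−d₂) − S·N(−d₁) = 22.358649 − 19.146955 = 3.211694
ρ = −K·T·e^{−rT}·N(−d₂) = -8.156435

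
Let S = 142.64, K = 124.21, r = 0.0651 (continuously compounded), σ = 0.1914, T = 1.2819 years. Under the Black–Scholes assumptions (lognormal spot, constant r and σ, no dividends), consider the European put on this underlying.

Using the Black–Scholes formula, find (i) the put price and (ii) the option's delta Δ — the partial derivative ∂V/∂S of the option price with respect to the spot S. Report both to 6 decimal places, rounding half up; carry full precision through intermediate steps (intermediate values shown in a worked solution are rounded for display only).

σ√T = 0.1914·√1.2819 = 0.216705
d₁ = (ln(S/K) + (r+σ²/2)T) / (σ√T) = (ln(142.64/124.21) + (0.0651+0.1914²/2)·1.2819) / 0.216705 = (0.138350 + 0.106932) / 0.216705 = 1.131873
d₂ = d₁ − σ√T = 1.131873 − 0.216705 = 0.915168
e^{−rT} = e^{−0.0651·1.2819} = 0.919936
N(−d₁) = 0.128844,  N(−d₂) = 0.180052
Put price V = K·e^{−rT}·N(−d₂) − S·N(−d₁) = 20.573654 − 18.378305 = 2.195349
Δ = −N(−d₁) = -0.128844

price = 2.195349
Δ = -0.128844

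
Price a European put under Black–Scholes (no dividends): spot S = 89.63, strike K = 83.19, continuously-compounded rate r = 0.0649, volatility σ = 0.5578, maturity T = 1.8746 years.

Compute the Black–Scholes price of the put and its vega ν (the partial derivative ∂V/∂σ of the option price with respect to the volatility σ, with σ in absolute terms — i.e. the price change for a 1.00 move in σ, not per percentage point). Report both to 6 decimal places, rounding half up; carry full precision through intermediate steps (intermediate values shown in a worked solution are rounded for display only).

σ√T = 0.5578·√1.8746 = 0.763718
d₁ = (ln(S/K) + (r+σ²/2)T) / (σ√T) = (ln(89.63/83.19) + (0.0649+0.5578²/2)·1.8746) / 0.763718 = (0.074563 + 0.413294) / 0.763718 = 0.638792
d₂ = d₁ − σ√T = 0.638792 − 0.763718 = -0.124926
e^{−rT} = e^{−0.0649·1.8746} = 0.885448
N(−d₁) = 0.261479,  N(−d₂) = 0.549709
Put price V = K·e^{−rT}·N(−d₂) − S·N(−d₁) = 40.491777 − 23.436371 = 17.055406
φ(d₁) = (1/√(2π))·e^{−d₁²/2} = 0.325313
ν = S·φ(d₁)·√T = 39.921760

price = 17.055406
ν = 39.921760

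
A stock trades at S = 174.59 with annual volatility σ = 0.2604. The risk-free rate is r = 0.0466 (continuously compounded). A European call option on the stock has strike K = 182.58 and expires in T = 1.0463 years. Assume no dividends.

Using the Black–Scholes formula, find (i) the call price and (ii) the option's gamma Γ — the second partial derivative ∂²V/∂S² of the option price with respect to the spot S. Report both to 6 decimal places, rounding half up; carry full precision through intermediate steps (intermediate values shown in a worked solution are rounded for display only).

price = 18.812015
Γ = 0.008485

σ√T = 0.2604·√1.0463 = 0.266360
d₁ = (ln(S/K) + (r+σ²/2)T) / (σ√T) = (ln(174.59/182.58) + (0.0466+0.2604²/2)·1.0463) / 0.266360 = (-0.044748 + 0.084231) / 0.266360 = 0.148233
d₂ = d₁ − σ√T = 0.148233 − 0.266360 = -0.118127
e^{−rT} = e^{−0.0466·1.0463} = 0.952412
N(d₁) = 0.558921,  N(d₂) = 0.452984
Call price V = S·N(d₁) − K·e^{−rT}·N(d₂) = 97.581941 − 78.769926 = 18.812015
φ(d₁) = (1/√(2π))·e^{−d₁²/2} = 0.394583
Γ = φ(d₁) / (S·σ·√T) = 0.008485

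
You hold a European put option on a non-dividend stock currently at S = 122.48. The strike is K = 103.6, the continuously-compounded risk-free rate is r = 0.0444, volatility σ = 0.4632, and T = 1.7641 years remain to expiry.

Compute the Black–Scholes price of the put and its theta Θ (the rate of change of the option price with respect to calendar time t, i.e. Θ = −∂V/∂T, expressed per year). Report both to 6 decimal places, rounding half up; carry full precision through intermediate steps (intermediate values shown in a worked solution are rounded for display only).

σ√T = 0.4632·√1.7641 = 0.615220
d₁ = (ln(S/K) + (r+σ²/2)T) / (σ√T) = (ln(122.48/103.6) + (0.0444+0.4632²/2)·1.7641) / 0.615220 = (0.167410 + 0.267574) / 0.615220 = 0.707039
d₂ = d₁ − σ√T = 0.707039 − 0.615220 = 0.091819
e^{−rT} = e^{−0.0444·1.7641} = 0.924663
N(−d₁) = 0.239771,  N(−d₂) = 0.463421
Put price V = K·e^{−rT}·N(−d₂) − S·N(−d₁) = 44.393440 − 29.367180 = 15.026260
φ(d₁) = (1/√(2π))·e^{−d₁²/2} = 0.310712
Θ = −S·φ(d₁)·σ/(2√T) + r·K·e^{−rT}·N(−d₂) = −6.635895 + 1.971069 = -4.664826

price = 15.026260
Θ = -4.664826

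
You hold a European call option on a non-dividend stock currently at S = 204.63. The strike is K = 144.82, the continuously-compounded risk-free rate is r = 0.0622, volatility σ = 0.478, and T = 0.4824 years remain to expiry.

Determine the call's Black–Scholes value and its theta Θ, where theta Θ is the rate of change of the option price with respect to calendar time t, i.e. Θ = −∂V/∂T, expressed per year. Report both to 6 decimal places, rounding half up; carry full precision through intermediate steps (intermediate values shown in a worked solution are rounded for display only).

price = 67.685284
Θ = -19.383936

σ√T = 0.478·√0.4824 = 0.331995
d₁ = (ln(S/K) + (r+σ²/2)T) / (σ√T) = (ln(204.63/144.82) + (0.0622+0.478²/2)·0.4824) / 0.331995 = (0.345712 + 0.085116) / 0.331995 = 1.297693
d₂ = d₁ − σ√T = 1.297693 − 0.331995 = 0.965698
e^{−rT} = e^{−0.0622·0.4824} = 0.970440
N(d₁) = 0.902804,  N(d₂) = 0.832902
Call price V = S·N(d₁) − K·e^{−rT}·N(d₂) = 184.740686 − 117.055402 = 67.685284
φ(d₁) = (1/√(2π))·e^{−d₁²/2} = 0.171883
Θ = −S·φ(d₁)·σ/(2√T) − r·K·e^{−rT}·N(d₂) = −12.103090 − 7.280846 = -19.383936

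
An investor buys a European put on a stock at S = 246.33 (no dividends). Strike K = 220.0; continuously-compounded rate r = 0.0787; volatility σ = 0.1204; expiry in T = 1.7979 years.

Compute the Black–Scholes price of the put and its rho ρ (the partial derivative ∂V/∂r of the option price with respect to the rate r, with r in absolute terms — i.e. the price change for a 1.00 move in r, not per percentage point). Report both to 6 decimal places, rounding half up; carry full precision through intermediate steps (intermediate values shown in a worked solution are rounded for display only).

σ√T = 0.1204·√1.7979 = 0.161439
d₁ = (ln(S/K) + (r+σ²/2)T) / (σ√T) = (ln(246.33/220.0) + (0.0787+0.1204²/2)·1.7979) / 0.161439 = (0.113045 + 0.154526) / 0.161439 = 1.657407
d₂ = d₁ − σ√T = 1.657407 − 0.161439 = 1.495968
e^{−rT} = e^{−0.0787·1.7979} = 0.868060
N(−d₁) = 0.048719,  N(−d₂) = 0.067331
Put price V = K·e^{−rT}·N(−d₂) − S·N(−d₁) = 12.858421 − 12.000857 = 0.857565
ρ = −K·T·e^{−rT}·N(−d₂) = -23.118156

price = 0.857565
ρ = -23.118156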